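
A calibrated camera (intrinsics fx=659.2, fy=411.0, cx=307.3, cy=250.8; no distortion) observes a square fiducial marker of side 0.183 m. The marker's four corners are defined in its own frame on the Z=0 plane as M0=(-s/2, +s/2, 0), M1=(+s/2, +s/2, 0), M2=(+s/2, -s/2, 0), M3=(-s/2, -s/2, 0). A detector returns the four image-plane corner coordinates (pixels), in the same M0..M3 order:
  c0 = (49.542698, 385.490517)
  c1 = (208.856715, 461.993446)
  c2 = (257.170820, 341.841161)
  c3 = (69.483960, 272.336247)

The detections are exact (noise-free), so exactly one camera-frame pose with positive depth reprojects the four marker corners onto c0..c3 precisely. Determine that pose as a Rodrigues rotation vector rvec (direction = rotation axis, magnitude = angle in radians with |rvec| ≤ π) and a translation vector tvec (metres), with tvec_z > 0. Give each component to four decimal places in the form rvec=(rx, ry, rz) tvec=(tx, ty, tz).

rvec=(0.3224, 0.4922, 0.3337) tvec=(-0.1306, 0.1442, 0.5112)

Intrinsics K: fx=659.2, fy=411.0, cx=307.3, cy=250.8
Marker side s = 0.183 m; corners in marker frame (Z=0):
  M0 = (-0.0915, +0.0915, 0)
  M1 = (+0.0915, +0.0915, 0)
  M2 = (+0.0915, -0.0915, 0)
  M3 = (-0.0915, -0.0915, 0)
Detected image corners:
  c0 = (49.542698, 385.490517) px
  c1 = (208.856715, 461.993446) px
  c2 = (257.170820, 341.841161) px
  c3 = (69.483960, 272.336247) px
Planar DLT: solve 8×8 A·h = b for H (H[2,2]=1):
  H  [+827.33003 -72.90764 +138.84150]
  H  [+111.60449 +905.83804 +366.71736]
  H  [-0.78983 +0.73826 +1.00000]
B = K⁻¹H; ‖b₁‖=1.956155, ‖b₂‖=1.956155; λ = 2/(‖b₁‖+‖b₂‖) = 0.511207, sign → tz>0 ⇒ λ=+0.511207
r₁ = λ·B[:,0] = (+0.82982,+0.38520,-0.40377); r₂ = λ·B[:,1] = (-0.23247,+0.89639,+0.37740)
r₃ = r₁×r₂ = (+0.50731,-0.21931,+0.83339); SVD([r₁ r₂ r₃]) → R = UVᵀ:
  R  [+0.82982 -0.23247 +0.50731]
  R  [+0.38520 +0.89639 -0.21931]
  R  [-0.40377 +0.37740 +0.83339]
t = (-0.13064, +0.14418, +0.51121) m
tr R = 2.559601; θ = arccos((tr R − 1)/2) = 0.676449 rad = 38.758°
axis k = ((R−Rᵀ)₃₂, (R−Rᵀ)₁₃, (R−Rᵀ)₂₁) / (2 sinθ) = (+0.476585, +0.727664, +0.493328)
rvec = θ·k = (+0.322385, +0.492227, +0.333711)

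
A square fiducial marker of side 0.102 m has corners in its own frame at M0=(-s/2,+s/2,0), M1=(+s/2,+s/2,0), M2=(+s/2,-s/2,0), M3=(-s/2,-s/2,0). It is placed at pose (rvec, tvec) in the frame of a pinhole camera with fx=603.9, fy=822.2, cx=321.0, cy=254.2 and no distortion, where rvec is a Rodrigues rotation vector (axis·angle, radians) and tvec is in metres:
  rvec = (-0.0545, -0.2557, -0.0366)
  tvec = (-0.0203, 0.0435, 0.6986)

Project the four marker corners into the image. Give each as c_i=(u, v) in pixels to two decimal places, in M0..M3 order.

Intrinsics K: fx=603.9, fy=822.2, cx=321.0, cy=254.2
Marker side s = 0.102 m; corners in marker frame (Z=0):
  M0 = (-0.0510, +0.0510, 0)
  M1 = (+0.0510, +0.0510, 0)
  M2 = (+0.0510, -0.0510, 0)
  M3 = (-0.0510, -0.0510, 0)
rvec = (-0.0545, -0.2557, -0.0366), |rvec| = θ = 0.26399 rad = 15.126°
Rodrigues: sinθ=0.26094, 1−cosθ=0.03464; R = I + sinθ·[k]× + (1−cosθ)·[k]×²:
    [+0.96683 +0.04310 -0.25175]
    [-0.02925 +0.99786 +0.05852]
    [+0.25373 -0.04922 +0.96602]
t = (-0.0203, 0.0435, 0.6986) m
M0: Pc = R·M0+t = (-0.06741, +0.09588, +0.68315); u = 603.9·(-0.06741)/0.68315 + 321.0 = 261.4098, v = 822.2·(+0.09588)/0.68315 + 254.2 = 369.5986
M1: Pc = R·M1+t = (+0.03121, +0.09290, +0.70903); u = 603.9·(+0.03121)/0.70903 + 321.0 = 347.5796, v = 822.2·(+0.09290)/0.70903 + 254.2 = 361.9268
M2: Pc = R·M2+t = (+0.02681, -0.00888, +0.71405); u = 603.9·(+0.02681)/0.71405 + 321.0 = 343.6744, v = 822.2·(-0.00888)/0.71405 + 254.2 = 243.9722
M3: Pc = R·M3+t = (-0.07181, -0.00590, +0.68817); u = 603.9·(-0.07181)/0.68817 + 321.0 = 257.9863, v = 822.2·(-0.00590)/0.68817 + 254.2 = 247.1520

c0=(261.41, 369.60) c1=(347.58, 361.93) c2=(343.67, 243.97) c3=(257.99, 247.15)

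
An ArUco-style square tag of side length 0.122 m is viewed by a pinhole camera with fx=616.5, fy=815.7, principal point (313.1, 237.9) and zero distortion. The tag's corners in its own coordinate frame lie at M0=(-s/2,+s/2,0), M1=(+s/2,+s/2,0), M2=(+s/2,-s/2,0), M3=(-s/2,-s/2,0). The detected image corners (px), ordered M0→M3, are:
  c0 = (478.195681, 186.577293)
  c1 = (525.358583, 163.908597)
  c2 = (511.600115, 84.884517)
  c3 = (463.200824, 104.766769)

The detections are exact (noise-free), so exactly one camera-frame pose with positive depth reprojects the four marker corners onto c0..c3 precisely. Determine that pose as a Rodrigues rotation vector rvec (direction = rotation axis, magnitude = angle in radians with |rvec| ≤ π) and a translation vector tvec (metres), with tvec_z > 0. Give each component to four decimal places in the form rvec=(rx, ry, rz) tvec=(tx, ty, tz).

Intrinsics K: fx=616.5, fy=815.7, cx=313.1, cy=237.9
Marker side s = 0.122 m; corners in marker frame (Z=0):
  M0 = (-0.0610, +0.0610, 0)
  M1 = (+0.0610, +0.0610, 0)
  M2 = (+0.0610, -0.0610, 0)
  M3 = (-0.0610, -0.0610, 0)
Detected image corners:
  c0 = (478.195681, 186.577293) px
  c1 = (525.358583, 163.908597) px
  c2 = (511.600115, 84.884517) px
  c3 = (463.200824, 104.766769) px
Planar DLT: solve 8×8 A·h = b for H (H[2,2]=1):
  H  [+547.43203 +175.76200 +495.09937]
  H  [-131.92836 +674.77898 +135.11758]
  H  [+0.31505 +0.11731 +1.00000]
B = K⁻¹H; ‖b₁‖=0.832774, ‖b₂‖=0.832774; λ = 2/(‖b₁‖+‖b₂‖) = 1.200807, sign → tz>0 ⇒ λ=+1.200807
r₁ = λ·B[:,0] = (+0.87414,-0.30455,+0.37831); r₂ = λ·B[:,1] = (+0.27081,+0.95227,+0.14086)
r₃ = r₁×r₂ = (-0.40316,-0.02068,+0.91490); SVD([r₁ r₂ r₃]) → R = UVᵀ:
  R  [+0.87414 +0.27081 -0.40316]
  R  [-0.30455 +0.95227 -0.02068]
  R  [+0.37831 +0.14086 +0.91490]
t = (+0.35449, -0.15131, +1.20081) m
tr R = 2.741314; θ = arccos((tr R − 1)/2) = 0.514260 rad = 29.465°
axis k = ((R−Rᵀ)₃₂, (R−Rᵀ)₁₃, (R−Rᵀ)₂₁) / (2 sinθ) = (+0.164207, -0.794353, -0.584842)
rvec = θ·k = (+0.084445, -0.408504, -0.300761)

rvec=(0.0844, -0.4085, -0.3008) tvec=(0.3545, -0.1513, 1.2008)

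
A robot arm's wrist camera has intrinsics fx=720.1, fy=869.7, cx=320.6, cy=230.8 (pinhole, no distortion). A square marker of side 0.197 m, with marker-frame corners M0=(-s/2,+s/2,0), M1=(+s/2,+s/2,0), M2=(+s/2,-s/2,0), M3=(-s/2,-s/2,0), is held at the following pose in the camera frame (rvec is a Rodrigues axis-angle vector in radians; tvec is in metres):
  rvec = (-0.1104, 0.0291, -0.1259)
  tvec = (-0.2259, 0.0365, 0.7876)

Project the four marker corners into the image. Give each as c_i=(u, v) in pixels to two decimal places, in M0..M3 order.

c0=(32.66, 393.98) c1=(212.70, 366.82) c2=(193.65, 150.95) c3=(18.66, 178.53)

Intrinsics K: fx=720.1, fy=869.7, cx=320.6, cy=230.8
Marker side s = 0.197 m; corners in marker frame (Z=0):
  M0 = (-0.0985, +0.0985, 0)
  M1 = (+0.0985, +0.0985, 0)
  M2 = (+0.0985, -0.0985, 0)
  M3 = (-0.0985, -0.0985, 0)
rvec = (-0.1104, 0.0291, -0.1259), |rvec| = θ = 0.16996 rad = 9.738°
Rodrigues: sinθ=0.16914, 1−cosθ=0.01441; R = I + sinθ·[k]× + (1−cosθ)·[k]×²:
    [+0.99167 +0.12369 +0.03589]
    [-0.12690 +0.98601 +0.10804]
    [-0.02203 -0.11170 +0.99350]
t = (-0.2259, 0.0365, 0.7876) m
M0: Pc = R·M0+t = (-0.31140, +0.14612, +0.77877); u = 720.1·(-0.31140)/0.77877 + 320.6 = 32.6627, v = 869.7·(+0.14612)/0.77877 + 230.8 = 393.9836
M1: Pc = R·M1+t = (-0.11604, +0.12112, +0.77443); u = 720.1·(-0.11604)/0.77443 + 320.6 = 212.7036, v = 869.7·(+0.12112)/0.77443 + 230.8 = 366.8238
M2: Pc = R·M2+t = (-0.14040, -0.07312, +0.79643); u = 720.1·(-0.14040)/0.79643 + 320.6 = 193.6527, v = 869.7·(-0.07312)/0.79643 + 230.8 = 150.9514
M3: Pc = R·M3+t = (-0.33576, -0.04812, +0.80077); u = 720.1·(-0.33576)/0.80077 + 320.6 = 18.6623, v = 869.7·(-0.04812)/0.80077 + 230.8 = 178.5347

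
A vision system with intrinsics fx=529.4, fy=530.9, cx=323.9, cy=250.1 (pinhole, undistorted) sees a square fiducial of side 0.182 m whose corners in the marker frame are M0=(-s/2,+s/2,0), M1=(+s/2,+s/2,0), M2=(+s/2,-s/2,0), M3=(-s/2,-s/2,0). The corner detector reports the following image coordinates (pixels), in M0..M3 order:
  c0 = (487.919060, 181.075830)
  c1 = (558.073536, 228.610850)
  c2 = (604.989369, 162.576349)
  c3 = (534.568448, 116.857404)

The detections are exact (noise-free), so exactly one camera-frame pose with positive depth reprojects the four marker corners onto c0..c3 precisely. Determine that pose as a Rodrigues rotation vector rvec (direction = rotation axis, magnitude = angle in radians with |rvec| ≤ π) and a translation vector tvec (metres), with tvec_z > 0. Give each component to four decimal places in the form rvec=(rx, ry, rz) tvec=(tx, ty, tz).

rvec=(-0.1052, 0.1089, 0.6353) tvec=(0.4924, -0.1728, 1.1730)

Intrinsics K: fx=529.4, fy=530.9, cx=323.9, cy=250.1
Marker side s = 0.182 m; corners in marker frame (Z=0):
  M0 = (-0.0910, +0.0910, 0)
  M1 = (+0.0910, +0.0910, 0)
  M2 = (+0.0910, -0.0910, 0)
  M3 = (-0.0910, -0.0910, 0)
Detected image corners:
  c0 = (487.919060, 181.075830) px
  c1 = (558.073536, 228.610850) px
  c2 = (604.989369, 162.576349) px
  c3 = (534.568448, 116.857404) px
Planar DLT: solve 8×8 A·h = b for H (H[2,2]=1):
  H  [+323.98395 -287.06942 +546.14043]
  H  [+236.55013 +348.31743 +171.87567]
  H  [-0.11387 -0.05496 +1.00000]
B = K⁻¹H; ‖b₁‖=0.852537, ‖b₂‖=0.852537; λ = 2/(‖b₁‖+‖b₂‖) = 1.172969, sign → tz>0 ⇒ λ=+1.172969
r₁ = λ·B[:,0] = (+0.79955,+0.58555,-0.13356); r₂ = λ·B[:,1] = (-0.59661,+0.79994,-0.06447)
r₃ = r₁×r₂ = (+0.06909,+0.13123,+0.98894); SVD([r₁ r₂ r₃]) → R = UVᵀ:
  R  [+0.79955 -0.59661 +0.06909]
  R  [+0.58555 +0.79994 +0.13123]
  R  [-0.13356 -0.06447 +0.98894]
t = (+0.49241, -0.17283, +1.17297) m
tr R = 2.588438; θ = arccos((tr R − 1)/2) = 0.653075 rad = 37.418°
axis k = ((R−Rᵀ)₃₂, (R−Rᵀ)₁₃, (R−Rᵀ)₂₁) / (2 sinθ) = (-0.161032, +0.166760, +0.972759)
rvec = θ·k = (-0.105166, +0.108907, +0.635285)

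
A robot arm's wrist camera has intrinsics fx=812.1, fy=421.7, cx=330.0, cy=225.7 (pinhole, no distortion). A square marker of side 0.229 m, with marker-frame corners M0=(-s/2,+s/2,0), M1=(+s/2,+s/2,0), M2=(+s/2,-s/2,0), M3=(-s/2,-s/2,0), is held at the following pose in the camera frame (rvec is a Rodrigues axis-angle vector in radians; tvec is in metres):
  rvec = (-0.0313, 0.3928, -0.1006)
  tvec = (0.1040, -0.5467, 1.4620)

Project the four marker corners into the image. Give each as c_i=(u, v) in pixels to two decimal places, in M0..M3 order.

Intrinsics K: fx=812.1, fy=421.7, cx=330.0, cy=225.7
Marker side s = 0.229 m; corners in marker frame (Z=0):
  M0 = (-0.1145, +0.1145, 0)
  M1 = (+0.1145, +0.1145, 0)
  M2 = (+0.1145, -0.1145, 0)
  M3 = (-0.1145, -0.1145, 0)
rvec = (-0.0313, 0.3928, -0.1006), |rvec| = θ = 0.40668 rad = 23.301°
Rodrigues: sinθ=0.39557, 1−cosθ=0.08156; R = I + sinθ·[k]× + (1−cosθ)·[k]×²:
    [+0.91892 +0.09179 +0.38361]
    [-0.10391 +0.99453 +0.01096]
    [-0.38051 -0.04993 +0.92343]
t = (0.1040, -0.5467, 1.4620) m
M0: Pc = R·M0+t = (+0.00929, -0.42093, +1.49985); u = 812.1·(+0.00929)/1.49985 + 330.0 = 335.0318, v = 421.7·(-0.42093)/1.49985 + 225.7 = 107.3512
M1: Pc = R·M1+t = (+0.21973, -0.44472, +1.41271); u = 812.1·(+0.21973)/1.41271 + 330.0 = 456.3096, v = 421.7·(-0.44472)/1.41271 + 225.7 = 92.9482
M2: Pc = R·M2+t = (+0.19871, -0.67247, +1.42415); u = 812.1·(+0.19871)/1.42415 + 330.0 = 443.3097, v = 421.7·(-0.67247)/1.42415 + 225.7 = 26.5768
M3: Pc = R·M3+t = (-0.01173, -0.64868, +1.51129); u = 812.1·(-0.01173)/1.51129 + 330.0 = 323.6990, v = 421.7·(-0.64868)/1.51129 + 225.7 = 44.6976

c0=(335.03, 107.35) c1=(456.31, 92.95) c2=(443.31, 26.58) c3=(323.70, 44.70)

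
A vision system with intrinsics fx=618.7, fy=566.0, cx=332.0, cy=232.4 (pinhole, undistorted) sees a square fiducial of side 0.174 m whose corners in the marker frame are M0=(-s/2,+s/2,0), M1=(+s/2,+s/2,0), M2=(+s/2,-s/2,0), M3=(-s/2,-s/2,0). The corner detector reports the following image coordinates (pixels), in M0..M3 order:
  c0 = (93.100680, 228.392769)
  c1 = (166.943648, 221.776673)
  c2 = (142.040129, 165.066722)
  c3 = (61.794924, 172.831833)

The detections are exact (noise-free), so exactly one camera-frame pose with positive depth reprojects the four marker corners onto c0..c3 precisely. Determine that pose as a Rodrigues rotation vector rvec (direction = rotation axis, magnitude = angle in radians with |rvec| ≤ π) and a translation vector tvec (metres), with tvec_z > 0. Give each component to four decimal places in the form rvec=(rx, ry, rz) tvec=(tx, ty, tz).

Intrinsics K: fx=618.7, fy=566.0, cx=332.0, cy=232.4
Marker side s = 0.174 m; corners in marker frame (Z=0):
  M0 = (-0.0870, +0.0870, 0)
  M1 = (+0.0870, +0.0870, 0)
  M2 = (+0.0870, -0.0870, 0)
  M3 = (-0.0870, -0.0870, 0)
Detected image corners:
  c0 = (93.100680, 228.392769) px
  c1 = (166.943648, 221.776673) px
  c2 = (142.040129, 165.066722) px
  c3 = (61.794924, 172.831833) px
Planar DLT: solve 8×8 A·h = b for H (H[2,2]=1):
  H  [+435.73074 +219.27366 +116.39699]
  H  [-51.80969 +420.56940 +198.24811]
  H  [-0.05394 +0.49725 +1.00000]
B = K⁻¹H; ‖b₁‖=0.738462, ‖b₂‖=0.738462; λ = 2/(‖b₁‖+‖b₂‖) = 1.354166, sign → tz>0 ⇒ λ=+1.354166
r₁ = λ·B[:,0] = (+0.99289,-0.09396,-0.07304); r₂ = λ·B[:,1] = (+0.11860,+0.72974,+0.67336)
r₃ = r₁×r₂ = (-0.00997,-0.67724,+0.73569); SVD([r₁ r₂ r₃]) → R = UVᵀ:
  R  [+0.99289 +0.11860 -0.00997]
  R  [-0.09396 +0.72974 -0.67724]
  R  [-0.07304 +0.67336 +0.73569]
t = (-0.47190, -0.08171, +1.35417) m
tr R = 2.458323; θ = arccos((tr R − 1)/2) = 0.753700 rad = 43.184°
axis k = ((R−Rᵀ)₃₂, (R−Rᵀ)₁₃, (R−Rᵀ)₂₁) / (2 sinθ) = (+0.986791, +0.046085, -0.155303)
rvec = θ·k = (+0.743745, +0.034735, -0.117052)

rvec=(0.7437, 0.0347, -0.1171) tvec=(-0.4719, -0.0817, 1.3542)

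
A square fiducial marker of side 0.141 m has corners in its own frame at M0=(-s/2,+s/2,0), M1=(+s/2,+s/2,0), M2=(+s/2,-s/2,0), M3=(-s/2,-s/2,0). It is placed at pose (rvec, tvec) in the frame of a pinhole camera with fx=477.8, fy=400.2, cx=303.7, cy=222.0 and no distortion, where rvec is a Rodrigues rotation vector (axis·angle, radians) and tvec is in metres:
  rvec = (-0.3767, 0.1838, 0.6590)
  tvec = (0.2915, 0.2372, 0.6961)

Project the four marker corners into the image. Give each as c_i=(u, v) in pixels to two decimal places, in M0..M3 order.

Intrinsics K: fx=477.8, fy=400.2, cx=303.7, cy=222.0
Marker side s = 0.141 m; corners in marker frame (Z=0):
  M0 = (-0.0705, +0.0705, 0)
  M1 = (+0.0705, +0.0705, 0)
  M2 = (+0.0705, -0.0705, 0)
  M3 = (-0.0705, -0.0705, 0)
rvec = (-0.3767, 0.1838, 0.6590), |rvec| = θ = 0.78100 rad = 44.748°
Rodrigues: sinθ=0.70399, 1−cosθ=0.28979; R = I + sinθ·[k]× + (1−cosθ)·[k]×²:
    [+0.77762 -0.62691 +0.04774]
    [+0.56112 +0.72626 +0.39710]
    [-0.28362 -0.28201 +0.91653]
t = (0.2915, 0.2372, 0.6961) m
M0: Pc = R·M0+t = (+0.19248, +0.24884, +0.69621); u = 477.8·(+0.19248)/0.69621 + 303.7 = 435.7960, v = 400.2·(+0.24884)/0.69621 + 222.0 = 365.0402
M1: Pc = R·M1+t = (+0.30213, +0.32796, +0.65622); u = 477.8·(+0.30213)/0.65622 + 303.7 = 523.6791, v = 400.2·(+0.32796)/0.65622 + 222.0 = 422.0078
M2: Pc = R·M2+t = (+0.39052, +0.22556, +0.69599); u = 477.8·(+0.39052)/0.69599 + 303.7 = 571.7948, v = 400.2·(+0.22556)/0.69599 + 222.0 = 351.6984
M3: Pc = R·M3+t = (+0.28087, +0.14644, +0.73598); u = 477.8·(+0.28087)/0.73598 + 303.7 = 486.0455, v = 400.2·(+0.14644)/0.73598 + 222.0 = 301.6290

c0=(435.80, 365.04) c1=(523.68, 422.01) c2=(571.79, 351.70) c3=(486.05, 301.63)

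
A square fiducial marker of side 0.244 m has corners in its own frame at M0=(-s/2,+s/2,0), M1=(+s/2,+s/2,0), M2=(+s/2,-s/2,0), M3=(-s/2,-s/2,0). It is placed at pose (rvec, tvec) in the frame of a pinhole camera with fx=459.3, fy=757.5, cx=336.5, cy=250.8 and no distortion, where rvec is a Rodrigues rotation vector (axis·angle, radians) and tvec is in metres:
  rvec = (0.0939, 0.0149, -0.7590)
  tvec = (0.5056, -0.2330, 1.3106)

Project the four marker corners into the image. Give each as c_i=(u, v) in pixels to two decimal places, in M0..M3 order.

Intrinsics K: fx=459.3, fy=757.5, cx=336.5, cy=250.8
Marker side s = 0.244 m; corners in marker frame (Z=0):
  M0 = (-0.1220, +0.1220, 0)
  M1 = (+0.1220, +0.1220, 0)
  M2 = (+0.1220, -0.1220, 0)
  M3 = (-0.1220, -0.1220, 0)
rvec = (0.0939, 0.0149, -0.7590), |rvec| = θ = 0.76493 rad = 43.827°
Rodrigues: sinθ=0.69249, 1−cosθ=0.27857; R = I + sinθ·[k]× + (1−cosθ)·[k]×²:
    [+0.72563 +0.68778 -0.02044]
    [-0.68645 +0.72154 -0.09039]
    [-0.04742 +0.07962 +0.99570]
t = (0.5056, -0.2330, 1.3106) m
M0: Pc = R·M0+t = (+0.50098, -0.06123, +1.32610); u = 459.3·(+0.50098)/1.32610 + 336.5 = 510.0176, v = 757.5·(-0.06123)/1.32610 + 250.8 = 215.8265
M1: Pc = R·M1+t = (+0.67804, -0.22872, +1.31453); u = 459.3·(+0.67804)/1.31453 + 336.5 = 573.4077, v = 757.5·(-0.22872)/1.31453 + 250.8 = 118.9997
M2: Pc = R·M2+t = (+0.51022, -0.40477, +1.29510); u = 459.3·(+0.51022)/1.29510 + 336.5 = 517.4455, v = 757.5·(-0.40477)/1.29510 + 250.8 = 14.0488
M3: Pc = R·M3+t = (+0.33316, -0.23728, +1.30667); u = 459.3·(+0.33316)/1.30667 + 336.5 = 453.6084, v = 757.5·(-0.23728)/1.30667 + 250.8 = 113.2445

c0=(510.02, 215.83) c1=(573.41, 119.00) c2=(517.45, 14.05) c3=(453.61, 113.24)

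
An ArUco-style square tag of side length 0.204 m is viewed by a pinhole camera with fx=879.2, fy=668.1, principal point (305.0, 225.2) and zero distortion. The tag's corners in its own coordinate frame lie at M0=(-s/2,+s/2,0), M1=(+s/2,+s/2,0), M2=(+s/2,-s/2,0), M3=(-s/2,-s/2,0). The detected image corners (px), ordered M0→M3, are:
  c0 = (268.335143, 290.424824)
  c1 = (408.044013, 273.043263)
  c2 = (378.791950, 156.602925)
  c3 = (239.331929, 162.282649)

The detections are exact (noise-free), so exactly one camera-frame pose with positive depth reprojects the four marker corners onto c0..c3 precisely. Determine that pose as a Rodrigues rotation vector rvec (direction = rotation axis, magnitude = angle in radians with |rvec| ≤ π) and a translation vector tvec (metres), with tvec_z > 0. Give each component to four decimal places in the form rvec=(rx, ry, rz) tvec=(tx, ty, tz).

rvec=(-0.1581, -0.5167, -0.1424) tvec=(0.0270, -0.0090, 1.0915)

Intrinsics K: fx=879.2, fy=668.1, cx=305.0, cy=225.2
Marker side s = 0.204 m; corners in marker frame (Z=0):
  M0 = (-0.1020, +0.1020, 0)
  M1 = (+0.1020, +0.1020, 0)
  M2 = (+0.1020, -0.1020, 0)
  M3 = (-0.1020, -0.1020, 0)
Detected image corners:
  c0 = (268.335143, 290.424824) px
  c1 = (408.044013, 273.043263) px
  c2 = (378.791950, 156.602925) px
  c3 = (239.331929, 162.282649) px
Planar DLT: solve 8×8 A·h = b for H (H[2,2]=1):
  H  [+832.84026 +108.97201 +326.73939]
  H  [+45.07757 +575.05831 +219.66624]
  H  [+0.45920 -0.10456 +1.00000]
B = K⁻¹H; ‖b₁‖=0.916181, ‖b₂‖=0.916181; λ = 2/(‖b₁‖+‖b₂‖) = 1.091488, sign → tz>0 ⇒ λ=+1.091488
r₁ = λ·B[:,0] = (+0.86006,-0.09530,+0.50121); r₂ = λ·B[:,1] = (+0.17488,+0.97795,-0.11413)
r₃ = r₁×r₂ = (-0.47929,+0.18581,+0.85777); SVD([r₁ r₂ r₃]) → R = UVᵀ:
  R  [+0.86006 +0.17488 -0.47929]
  R  [-0.09530 +0.97795 +0.18581]
  R  [+0.50121 -0.11413 +0.85777]
t = (+0.02699, -0.00904, +1.09149) m
tr R = 2.695779; θ = arccos((tr R − 1)/2) = 0.558805 rad = 32.017°
axis k = ((R−Rᵀ)₃₂, (R−Rᵀ)₁₃, (R−Rᵀ)₂₁) / (2 sinθ) = (-0.282866, -0.924696, -0.254802)
rvec = θ·k = (-0.158067, -0.516724, -0.142384)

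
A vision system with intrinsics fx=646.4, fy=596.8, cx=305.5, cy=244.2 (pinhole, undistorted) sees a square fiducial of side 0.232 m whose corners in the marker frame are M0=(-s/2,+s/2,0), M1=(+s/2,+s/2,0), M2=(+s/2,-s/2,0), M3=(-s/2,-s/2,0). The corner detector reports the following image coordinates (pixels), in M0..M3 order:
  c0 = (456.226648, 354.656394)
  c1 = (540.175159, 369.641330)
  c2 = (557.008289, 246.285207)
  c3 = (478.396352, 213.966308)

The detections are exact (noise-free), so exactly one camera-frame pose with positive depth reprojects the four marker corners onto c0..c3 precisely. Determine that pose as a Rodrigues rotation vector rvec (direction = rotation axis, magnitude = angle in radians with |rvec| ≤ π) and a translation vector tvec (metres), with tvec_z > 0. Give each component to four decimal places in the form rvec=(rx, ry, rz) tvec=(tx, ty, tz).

Intrinsics K: fx=646.4, fy=596.8, cx=305.5, cy=244.2
Marker side s = 0.232 m; corners in marker frame (Z=0):
  M0 = (-0.1160, +0.1160, 0)
  M1 = (+0.1160, +0.1160, 0)
  M2 = (+0.1160, -0.1160, 0)
  M3 = (-0.1160, -0.1160, 0)
Detected image corners:
  c0 = (456.226648, 354.656394) px
  c1 = (540.175159, 369.641330) px
  c2 = (557.008289, 246.285207) px
  c3 = (478.396352, 213.966308) px
Planar DLT: solve 8×8 A·h = b for H (H[2,2]=1):
  H  [+650.46556 -154.96807 +510.89840]
  H  [+277.64012 +524.70235 +295.86749]
  H  [+0.59121 -0.14115 +1.00000]
B = K⁻¹H; ‖b₁‖=0.963192, ‖b₂‖=0.963192; λ = 2/(‖b₁‖+‖b₂‖) = 1.038214, sign → tz>0 ⇒ λ=+1.038214
r₁ = λ·B[:,0] = (+0.75465,+0.23183,+0.61381); r₂ = λ·B[:,1] = (-0.17964,+0.97276,-0.14655)
r₃ = r₁×r₂ = (-0.63106,+0.00033,+0.77574); SVD([r₁ r₂ r₃]) → R = UVᵀ:
  R  [+0.75465 -0.17964 -0.63106]
  R  [+0.23183 +0.97276 +0.00033]
  R  [+0.61381 -0.14655 +0.77574]
t = (+0.32990, +0.08988, +1.03821) m
tr R = 2.503139; θ = arccos((tr R − 1)/2) = 0.720358 rad = 41.273°
axis k = ((R−Rᵀ)₃₂, (R−Rᵀ)₁₃, (R−Rᵀ)₂₁) / (2 sinθ) = (-0.111327, -0.943575, +0.311887)
rvec = θ·k = (-0.080195, -0.679712, +0.224670)

rvec=(-0.0802, -0.6797, 0.2247) tvec=(0.3299, 0.0899, 1.0382)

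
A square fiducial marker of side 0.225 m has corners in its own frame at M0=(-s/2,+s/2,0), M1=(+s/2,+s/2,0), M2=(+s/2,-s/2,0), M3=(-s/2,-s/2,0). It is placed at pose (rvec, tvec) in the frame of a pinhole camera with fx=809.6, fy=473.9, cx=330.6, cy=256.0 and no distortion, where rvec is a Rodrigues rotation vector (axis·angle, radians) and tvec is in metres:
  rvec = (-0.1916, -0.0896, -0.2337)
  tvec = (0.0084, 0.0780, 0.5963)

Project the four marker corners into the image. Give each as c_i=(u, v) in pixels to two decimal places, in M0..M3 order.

Intrinsics K: fx=809.6, fy=473.9, cx=330.6, cy=256.0
Marker side s = 0.225 m; corners in marker frame (Z=0):
  M0 = (-0.1125, +0.1125, 0)
  M1 = (+0.1125, +0.1125, 0)
  M2 = (+0.1125, -0.1125, 0)
  M3 = (-0.1125, -0.1125, 0)
rvec = (-0.1916, -0.0896, -0.2337), |rvec| = θ = 0.31521 rad = 18.060°
Rodrigues: sinθ=0.31001, 1−cosθ=0.04927; R = I + sinθ·[k]× + (1−cosθ)·[k]×²:
    [+0.96894 +0.23836 -0.06592]
    [-0.22134 +0.95471 +0.19883]
    [+0.11033 -0.17806 +0.97782]
t = (0.0084, 0.0780, 0.5963) m
M0: Pc = R·M0+t = (-0.07379, +0.21031, +0.56386); u = 809.6·(-0.07379)/0.56386 + 330.6 = 224.6509, v = 473.9·(+0.21031)/0.56386 + 256.0 = 432.7539
M1: Pc = R·M1+t = (+0.14422, +0.16050, +0.58868); u = 809.6·(+0.14422)/0.58868 + 330.6 = 528.9444, v = 473.9·(+0.16050)/0.58868 + 256.0 = 385.2099
M2: Pc = R·M2+t = (+0.09059, -0.05431, +0.62874); u = 809.6·(+0.09059)/0.62874 + 330.6 = 447.2475, v = 473.9·(-0.05431)/0.62874 + 256.0 = 215.0685
M3: Pc = R·M3+t = (-0.12742, -0.00450, +0.60392); u = 809.6·(-0.12742)/0.60392 + 330.6 = 159.7824, v = 473.9·(-0.00450)/0.60392 + 256.0 = 252.4649

c0=(224.65, 432.75) c1=(528.94, 385.21) c2=(447.25, 215.07) c3=(159.78, 252.46)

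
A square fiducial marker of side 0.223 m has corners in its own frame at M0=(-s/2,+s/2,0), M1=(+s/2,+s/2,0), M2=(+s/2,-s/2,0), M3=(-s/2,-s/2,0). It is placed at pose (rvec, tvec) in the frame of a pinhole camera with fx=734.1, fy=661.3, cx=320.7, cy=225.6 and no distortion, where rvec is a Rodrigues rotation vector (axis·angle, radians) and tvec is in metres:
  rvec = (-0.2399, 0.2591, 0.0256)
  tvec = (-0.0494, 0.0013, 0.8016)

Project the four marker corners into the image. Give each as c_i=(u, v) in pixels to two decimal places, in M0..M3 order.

Intrinsics K: fx=734.1, fy=661.3, cx=320.7, cy=225.6
Marker side s = 0.223 m; corners in marker frame (Z=0):
  M0 = (-0.1115, +0.1115, 0)
  M1 = (+0.1115, +0.1115, 0)
  M2 = (+0.1115, -0.1115, 0)
  M3 = (-0.1115, -0.1115, 0)
rvec = (-0.2399, 0.2591, 0.0256), |rvec| = θ = 0.35403 rad = 20.285°
Rodrigues: sinθ=0.34668, 1−cosθ=0.06202; R = I + sinθ·[k]× + (1−cosθ)·[k]×²:
    [+0.96646 -0.05582 +0.25068]
    [-0.00569 +0.97120 +0.23820]
    [-0.25676 -0.23164 +0.93831]
t = (-0.0494, 0.0013, 0.8016) m
M0: Pc = R·M0+t = (-0.16338, +0.11022, +0.80440); u = 734.1·(-0.16338)/0.80440 + 320.7 = 171.5946, v = 661.3·(+0.11022)/0.80440 + 225.6 = 316.2144
M1: Pc = R·M1+t = (+0.05214, +0.10895, +0.74714); u = 734.1·(+0.05214)/0.74714 + 320.7 = 371.9255, v = 661.3·(+0.10895)/0.74714 + 225.6 = 322.0361
M2: Pc = R·M2+t = (+0.06458, -0.10762, +0.79880); u = 734.1·(+0.06458)/0.79880 + 320.7 = 380.0535, v = 661.3·(-0.10762)/0.79880 + 225.6 = 136.5025
M3: Pc = R·M3+t = (-0.15094, -0.10635, +0.85606); u = 734.1·(-0.15094)/0.85606 + 320.7 = 191.2670, v = 661.3·(-0.10635)/0.85606 + 225.6 = 143.4415

c0=(171.59, 316.21) c1=(371.93, 322.04) c2=(380.05, 136.50) c3=(191.27, 143.44)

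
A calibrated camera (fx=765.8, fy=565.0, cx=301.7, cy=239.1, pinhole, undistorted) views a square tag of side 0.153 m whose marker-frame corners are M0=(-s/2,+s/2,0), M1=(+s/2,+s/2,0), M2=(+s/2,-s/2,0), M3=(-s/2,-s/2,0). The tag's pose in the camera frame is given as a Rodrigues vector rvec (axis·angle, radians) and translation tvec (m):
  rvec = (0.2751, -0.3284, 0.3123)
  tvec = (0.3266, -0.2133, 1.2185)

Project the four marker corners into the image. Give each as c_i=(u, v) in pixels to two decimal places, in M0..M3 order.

c0=(448.58, 162.98) c1=(525.79, 183.64) c2=(564.30, 117.81) c3=(486.74, 93.54)

Intrinsics K: fx=765.8, fy=565.0, cx=301.7, cy=239.1
Marker side s = 0.153 m; corners in marker frame (Z=0):
  M0 = (-0.0765, +0.0765, 0)
  M1 = (+0.0765, +0.0765, 0)
  M2 = (+0.0765, -0.0765, 0)
  M3 = (-0.0765, -0.0765, 0)
rvec = (0.2751, -0.3284, 0.3123), |rvec| = θ = 0.53015 rad = 30.375°
Rodrigues: sinθ=0.50566, 1−cosθ=0.13727; R = I + sinθ·[k]× + (1−cosθ)·[k]×²:
    [+0.89969 -0.34200 -0.27127]
    [+0.25375 +0.91540 -0.31248]
    [+0.35519 +0.21230 +0.91037]
t = (0.3266, -0.2133, 1.2185) m
M0: Pc = R·M0+t = (+0.23161, -0.16268, +1.20757); u = 765.8·(+0.23161)/1.20757 + 301.7 = 448.5797, v = 565.0·(-0.16268)/1.20757 + 239.1 = 162.9832
M1: Pc = R·M1+t = (+0.36926, -0.12386, +1.26191); u = 765.8·(+0.36926)/1.26191 + 301.7 = 525.7900, v = 565.0·(-0.12386)/1.26191 + 239.1 = 183.6440
M2: Pc = R·M2+t = (+0.42159, -0.26392, +1.22943); u = 765.8·(+0.42159)/1.22943 + 301.7 = 564.3038, v = 565.0·(-0.26392)/1.22943 + 239.1 = 117.8140
M3: Pc = R·M3+t = (+0.28394, -0.30274, +1.17509); u = 765.8·(+0.28394)/1.17509 + 301.7 = 486.7403, v = 565.0·(-0.30274)/1.17509 + 239.1 = 93.5377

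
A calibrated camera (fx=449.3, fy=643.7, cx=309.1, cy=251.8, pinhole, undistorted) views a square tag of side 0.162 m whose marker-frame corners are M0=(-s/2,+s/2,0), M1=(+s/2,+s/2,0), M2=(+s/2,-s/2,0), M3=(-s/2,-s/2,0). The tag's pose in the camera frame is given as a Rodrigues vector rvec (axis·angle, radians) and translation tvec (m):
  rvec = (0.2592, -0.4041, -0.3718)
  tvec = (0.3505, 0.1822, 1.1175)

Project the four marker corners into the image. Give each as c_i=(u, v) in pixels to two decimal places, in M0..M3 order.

c0=(432.09, 417.63) c1=(479.53, 374.32) c2=(467.91, 296.02) c3=(417.60, 337.44)

Intrinsics K: fx=449.3, fy=643.7, cx=309.1, cy=251.8
Marker side s = 0.162 m; corners in marker frame (Z=0):
  M0 = (-0.0810, +0.0810, 0)
  M1 = (+0.0810, +0.0810, 0)
  M2 = (+0.0810, -0.0810, 0)
  M3 = (-0.0810, -0.0810, 0)
rvec = (0.2592, -0.4041, -0.3718), |rvec| = θ = 0.60722 rad = 34.791°
Rodrigues: sinθ=0.57059, 1−cosθ=0.17876; R = I + sinθ·[k]× + (1−cosθ)·[k]×²:
    [+0.85381 +0.29859 -0.42644]
    [-0.40015 +0.90041 -0.17072]
    [+0.33300 +0.31640 +0.88826]
t = (0.3505, 0.1822, 1.1175) m
M0: Pc = R·M0+t = (+0.30553, +0.28755, +1.11616); u = 449.3·(+0.30553)/1.11616 + 309.1 = 432.0875, v = 643.7·(+0.28755)/1.11616 + 251.8 = 417.6307
M1: Pc = R·M1+t = (+0.44384, +0.22272, +1.17010); u = 449.3·(+0.44384)/1.17010 + 309.1 = 479.5290, v = 643.7·(+0.22272)/1.17010 + 251.8 = 374.3238
M2: Pc = R·M2+t = (+0.39547, +0.07685, +1.11884); u = 449.3·(+0.39547)/1.11884 + 309.1 = 467.9121, v = 643.7·(+0.07685)/1.11884 + 251.8 = 296.0165
M3: Pc = R·M3+t = (+0.25716, +0.14168, +1.06490); u = 449.3·(+0.25716)/1.06490 + 309.1 = 417.5987, v = 643.7·(+0.14168)/1.06490 + 251.8 = 337.4410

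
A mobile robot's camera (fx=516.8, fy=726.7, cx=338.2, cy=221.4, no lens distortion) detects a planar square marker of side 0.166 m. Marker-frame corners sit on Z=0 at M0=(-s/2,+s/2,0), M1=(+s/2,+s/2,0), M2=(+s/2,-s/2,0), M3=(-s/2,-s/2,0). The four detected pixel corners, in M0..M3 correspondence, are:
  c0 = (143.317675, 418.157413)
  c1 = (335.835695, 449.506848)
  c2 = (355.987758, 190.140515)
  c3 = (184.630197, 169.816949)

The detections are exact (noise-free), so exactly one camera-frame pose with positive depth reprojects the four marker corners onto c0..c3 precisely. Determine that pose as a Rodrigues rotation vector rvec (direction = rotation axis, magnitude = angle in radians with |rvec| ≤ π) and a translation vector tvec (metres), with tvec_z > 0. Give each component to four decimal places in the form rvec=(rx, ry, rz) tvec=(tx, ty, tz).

rvec=(-0.3506, 0.0705, 0.1022) tvec=(-0.0750, 0.0494, 0.4630)

Intrinsics K: fx=516.8, fy=726.7, cx=338.2, cy=221.4
Marker side s = 0.166 m; corners in marker frame (Z=0):
  M0 = (-0.0830, +0.0830, 0)
  M1 = (+0.0830, +0.0830, 0)
  M2 = (+0.0830, -0.0830, 0)
  M3 = (-0.0830, -0.0830, 0)
Detected image corners:
  c0 = (143.317675, 418.157413) px
  c1 = (335.835695, 449.506848) px
  c2 = (355.987758, 190.140515) px
  c3 = (184.630197, 169.816949) px
Planar DLT: solve 8×8 A·h = b for H (H[2,2]=1):
  H  [+1044.43106 -372.80534 +254.46386]
  H  [+96.19362 +1303.99094 +298.99063]
  H  [-0.18712 -0.73225 +1.00000]
B = K⁻¹H; ‖b₁‖=2.159886, ‖b₂‖=2.159886; λ = 2/(‖b₁‖+‖b₂‖) = 0.462987, sign → tz>0 ⇒ λ=+0.462987
r₁ = λ·B[:,0] = (+0.99237,+0.08768,-0.08664); r₂ = λ·B[:,1] = (-0.11213,+0.93407,-0.33902)
r₃ = r₁×r₂ = (+0.05120,+0.34615,+0.93678); SVD([r₁ r₂ r₃]) → R = UVᵀ:
  R  [+0.99237 -0.11213 +0.05120]
  R  [+0.08768 +0.93407 +0.34615]
  R  [-0.08664 -0.33902 +0.93678]
t = (-0.07502, +0.04943, +0.46299) m
tr R = 2.863228; θ = arccos((tr R − 1)/2) = 0.371968 rad = 21.312°
axis k = ((R−Rᵀ)₃₂, (R−Rᵀ)₁₃, (R−Rᵀ)₂₁) / (2 sinθ) = (-0.942596, +0.189621, +0.274877)
rvec = θ·k = (-0.350615, +0.070533, +0.102245)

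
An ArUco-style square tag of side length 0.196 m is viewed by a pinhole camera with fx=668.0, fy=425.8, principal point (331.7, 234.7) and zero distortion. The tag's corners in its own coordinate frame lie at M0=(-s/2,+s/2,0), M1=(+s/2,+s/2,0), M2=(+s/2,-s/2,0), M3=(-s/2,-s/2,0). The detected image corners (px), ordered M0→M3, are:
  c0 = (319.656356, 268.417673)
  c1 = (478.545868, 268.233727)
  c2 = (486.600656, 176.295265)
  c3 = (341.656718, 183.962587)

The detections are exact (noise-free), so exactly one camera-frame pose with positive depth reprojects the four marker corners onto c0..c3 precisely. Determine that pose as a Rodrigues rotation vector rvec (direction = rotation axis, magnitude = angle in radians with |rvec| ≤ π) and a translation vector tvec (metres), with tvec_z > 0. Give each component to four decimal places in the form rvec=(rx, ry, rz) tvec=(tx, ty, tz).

rvec=(-0.4693, 0.3909, 0.0608) tvec=(0.0899, -0.0247, 0.8352)

Intrinsics K: fx=668.0, fy=425.8, cx=331.7, cy=234.7
Marker side s = 0.196 m; corners in marker frame (Z=0):
  M0 = (-0.0980, +0.0980, 0)
  M1 = (+0.0980, +0.0980, 0)
  M2 = (+0.0980, -0.0980, 0)
  M3 = (-0.0980, -0.0980, 0)
Detected image corners:
  c0 = (319.656356, 268.417673) px
  c1 = (478.545868, 268.233727) px
  c2 = (486.600656, 176.295265) px
  c3 = (341.656718, 183.962587) px
Planar DLT: solve 8×8 A·h = b for H (H[2,2]=1):
  H  [+587.97880 -287.03165 +403.60037]
  H  [-123.18187 +334.00415 +222.09609]
  H  [-0.45575 -0.51344 +1.00000]
B = K⁻¹H; ‖b₁‖=1.197305, ‖b₂‖=1.197305; λ = 2/(‖b₁‖+‖b₂‖) = 0.835209, sign → tz>0 ⇒ λ=+0.835209
r₁ = λ·B[:,0] = (+0.92417,-0.03181,-0.38065); r₂ = λ·B[:,1] = (-0.14594,+0.89152,-0.42883)
r₃ = r₁×r₂ = (+0.35300,+0.45186,+0.81928); SVD([r₁ r₂ r₃]) → R = UVᵀ:
  R  [+0.92417 -0.14594 +0.35300]
  R  [-0.03181 +0.89152 +0.45186]
  R  [-0.38065 -0.42883 +0.81928]
t = (+0.08990, -0.02472, +0.83521) m
tr R = 2.634967; θ = arccos((tr R − 1)/2) = 0.613768 rad = 35.166°
axis k = ((R−Rᵀ)₃₂, (R−Rᵀ)₁₃, (R−Rᵀ)₂₁) / (2 sinθ) = (-0.764553, +0.636900, +0.099083)
rvec = θ·k = (-0.469258, +0.390909, +0.060814)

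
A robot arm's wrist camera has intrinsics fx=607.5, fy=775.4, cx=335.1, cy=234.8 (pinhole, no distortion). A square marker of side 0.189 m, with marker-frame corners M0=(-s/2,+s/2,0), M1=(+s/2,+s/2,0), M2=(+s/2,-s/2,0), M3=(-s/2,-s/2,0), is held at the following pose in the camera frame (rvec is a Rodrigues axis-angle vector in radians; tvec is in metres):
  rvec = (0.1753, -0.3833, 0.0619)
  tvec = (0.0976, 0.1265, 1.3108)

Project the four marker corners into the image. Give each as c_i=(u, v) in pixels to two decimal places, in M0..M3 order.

Intrinsics K: fx=607.5, fy=775.4, cx=335.1, cy=234.8
Marker side s = 0.189 m; corners in marker frame (Z=0):
  M0 = (-0.0945, +0.0945, 0)
  M1 = (+0.0945, +0.0945, 0)
  M2 = (+0.0945, -0.0945, 0)
  M3 = (-0.0945, -0.0945, 0)
rvec = (0.1753, -0.3833, 0.0619), |rvec| = θ = 0.42601 rad = 24.408°
Rodrigues: sinθ=0.41324, 1−cosθ=0.08938; R = I + sinθ·[k]× + (1−cosθ)·[k]×²:
    [+0.92576 -0.09314 -0.36647]
    [+0.02695 +0.98298 -0.18173]
    [+0.37716 +0.15836 +0.91251]
t = (0.0976, 0.1265, 1.3108) m
M0: Pc = R·M0+t = (+0.00131, +0.21684, +1.29012); u = 607.5·(+0.00131)/1.29012 + 335.1 = 335.7190, v = 775.4·(+0.21684)/1.29012 + 234.8 = 365.1295
M1: Pc = R·M1+t = (+0.17628, +0.22194, +1.36141); u = 607.5·(+0.17628)/1.36141 + 335.1 = 413.7626, v = 775.4·(+0.22194)/1.36141 + 234.8 = 361.2069
M2: Pc = R·M2+t = (+0.19389, +0.03616, +1.33148); u = 607.5·(+0.19389)/1.33148 + 335.1 = 423.5623, v = 775.4·(+0.03616)/1.33148 + 234.8 = 255.8556
M3: Pc = R·M3+t = (+0.01892, +0.03106, +1.26019); u = 607.5·(+0.01892)/1.26019 + 335.1 = 344.2194, v = 775.4·(+0.03106)/1.26019 + 234.8 = 253.9121

c0=(335.72, 365.13) c1=(413.76, 361.21) c2=(423.56, 255.86) c3=(344.22, 253.91)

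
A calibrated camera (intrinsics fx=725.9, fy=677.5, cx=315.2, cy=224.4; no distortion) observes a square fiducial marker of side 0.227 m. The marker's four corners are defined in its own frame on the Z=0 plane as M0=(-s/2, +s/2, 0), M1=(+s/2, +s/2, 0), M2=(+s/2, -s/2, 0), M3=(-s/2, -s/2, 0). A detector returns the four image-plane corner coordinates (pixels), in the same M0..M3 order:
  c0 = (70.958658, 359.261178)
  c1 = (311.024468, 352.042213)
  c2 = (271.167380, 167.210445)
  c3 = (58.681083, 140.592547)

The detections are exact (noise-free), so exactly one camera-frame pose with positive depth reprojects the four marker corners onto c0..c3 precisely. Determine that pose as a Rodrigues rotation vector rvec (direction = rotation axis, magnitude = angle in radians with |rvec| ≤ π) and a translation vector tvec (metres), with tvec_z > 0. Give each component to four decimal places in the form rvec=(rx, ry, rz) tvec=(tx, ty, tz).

Intrinsics K: fx=725.9, fy=677.5, cx=315.2, cy=224.4
Marker side s = 0.227 m; corners in marker frame (Z=0):
  M0 = (-0.1135, +0.1135, 0)
  M1 = (+0.1135, +0.1135, 0)
  M2 = (+0.1135, -0.1135, 0)
  M3 = (-0.1135, -0.1135, 0)
Detected image corners:
  c0 = (70.958658, 359.261178) px
  c1 = (311.024468, 352.042213) px
  c2 = (271.167380, 167.210445) px
  c3 = (58.681083, 140.592547) px
Planar DLT: solve 8×8 A·h = b for H (H[2,2]=1):
  H  [+1129.33199 +8.82022 +186.90629]
  H  [+243.92119 +722.89633 +248.03811]
  H  [+0.76891 -0.62552 +1.00000]
B = K⁻¹H; ‖b₁‖=1.447530, ‖b₂‖=1.447530; λ = 2/(‖b₁‖+‖b₂‖) = 0.690832, sign → tz>0 ⇒ λ=+0.690832
r₁ = λ·B[:,0] = (+0.84412,+0.07278,+0.53119); r₂ = λ·B[:,1] = (+0.19603,+0.88025,-0.43213)
r₃ = r₁×r₂ = (-0.49903,+0.46890,+0.72877); SVD([r₁ r₂ r₃]) → R = UVᵀ:
  R  [+0.84412 +0.19603 -0.49903]
  R  [+0.07278 +0.88025 +0.46890]
  R  [+0.53119 -0.43213 +0.72877]
t = (-0.12210, +0.02410, +0.69083) m
tr R = 2.453140; θ = arccos((tr R − 1)/2) = 0.757480 rad = 43.400°
axis k = ((R−Rᵀ)₃₂, (R−Rᵀ)₁₃, (R−Rᵀ)₂₁) / (2 sinθ) = (-0.655678, -0.749695, -0.089689)
rvec = θ·k = (-0.496663, -0.567878, -0.067938)

rvec=(-0.4967, -0.5679, -0.0679) tvec=(-0.1221, 0.0241, 0.6908)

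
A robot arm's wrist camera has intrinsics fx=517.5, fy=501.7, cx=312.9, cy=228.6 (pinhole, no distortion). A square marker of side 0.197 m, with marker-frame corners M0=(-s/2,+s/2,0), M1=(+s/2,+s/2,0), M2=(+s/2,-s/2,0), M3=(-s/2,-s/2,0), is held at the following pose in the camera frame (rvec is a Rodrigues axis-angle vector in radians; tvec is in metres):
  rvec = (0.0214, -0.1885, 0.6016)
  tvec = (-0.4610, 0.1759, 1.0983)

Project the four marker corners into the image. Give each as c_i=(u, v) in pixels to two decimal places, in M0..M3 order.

Intrinsics K: fx=517.5, fy=501.7, cx=312.9, cy=228.6
Marker side s = 0.197 m; corners in marker frame (Z=0):
  M0 = (-0.0985, +0.0985, 0)
  M1 = (+0.0985, +0.0985, 0)
  M2 = (+0.0985, -0.0985, 0)
  M3 = (-0.0985, -0.0985, 0)
rvec = (0.0214, -0.1885, 0.6016), |rvec| = θ = 0.63080 rad = 36.142°
Rodrigues: sinθ=0.58979, 1−cosθ=0.19245; R = I + sinθ·[k]× + (1−cosθ)·[k]×²:
    [+0.80778 -0.56444 -0.17002]
    [+0.56054 +0.82474 -0.07485]
    [+0.18247 -0.03484 +0.98259]
t = (-0.4610, 0.1759, 1.0983) m
M0: Pc = R·M0+t = (-0.59616, +0.20192, +1.07690); u = 517.5·(-0.59616)/1.07690 + 312.9 = 26.4148, v = 501.7·(+0.20192)/1.07690 + 228.6 = 322.6715
M1: Pc = R·M1+t = (-0.43703, +0.31235, +1.11284); u = 517.5·(-0.43703)/1.11284 + 312.9 = 109.6692, v = 501.7·(+0.31235)/1.11284 + 228.6 = 369.4159
M2: Pc = R·M2+t = (-0.32584, +0.14988, +1.11970); u = 517.5·(-0.32584)/1.11970 + 312.9 = 162.3063, v = 501.7·(+0.14988)/1.11970 + 228.6 = 295.7542
M3: Pc = R·M3+t = (-0.48497, +0.03945, +1.08376); u = 517.5·(-0.48497)/1.08376 + 312.9 = 81.3250, v = 501.7·(+0.03945)/1.08376 + 228.6 = 246.8626

c0=(26.41, 322.67) c1=(109.67, 369.42) c2=(162.31, 295.75) c3=(81.33, 246.86)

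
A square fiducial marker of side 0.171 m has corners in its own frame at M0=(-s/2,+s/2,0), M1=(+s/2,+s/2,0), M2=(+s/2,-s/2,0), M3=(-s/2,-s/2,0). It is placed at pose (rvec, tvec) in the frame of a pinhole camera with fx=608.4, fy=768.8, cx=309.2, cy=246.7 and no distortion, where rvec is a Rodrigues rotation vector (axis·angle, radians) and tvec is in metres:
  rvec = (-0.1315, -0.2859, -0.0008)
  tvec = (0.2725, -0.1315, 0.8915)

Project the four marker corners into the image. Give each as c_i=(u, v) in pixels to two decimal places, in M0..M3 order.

c0=(445.69, 203.38) c1=(548.79, 208.28) c2=(540.90, 68.53) c3=(439.96, 56.10)

Intrinsics K: fx=608.4, fy=768.8, cx=309.2, cy=246.7
Marker side s = 0.171 m; corners in marker frame (Z=0):
  M0 = (-0.0855, +0.0855, 0)
  M1 = (+0.0855, +0.0855, 0)
  M2 = (+0.0855, -0.0855, 0)
  M3 = (-0.0855, -0.0855, 0)
rvec = (-0.1315, -0.2859, -0.0008), |rvec| = θ = 0.31469 rad = 18.031°
Rodrigues: sinθ=0.30952, 1−cosθ=0.04911; R = I + sinθ·[k]× + (1−cosθ)·[k]×²:
    [+0.95947 +0.01943 -0.28115]
    [+0.01786 +0.99142 +0.12945]
    [+0.28126 -0.12923 +0.95089]
t = (0.2725, -0.1315, 0.8915) m
M0: Pc = R·M0+t = (+0.19213, -0.04826, +0.85640); u = 608.4·(+0.19213)/0.85640 + 309.2 = 445.6894, v = 768.8·(-0.04826)/0.85640 + 246.7 = 203.3767
M1: Pc = R·M1+t = (+0.35620, -0.04521, +0.90450); u = 608.4·(+0.35620)/0.90450 + 309.2 = 548.7907, v = 768.8·(-0.04521)/0.90450 + 246.7 = 208.2757
M2: Pc = R·M2+t = (+0.35287, -0.21474, +0.92660); u = 608.4·(+0.35287)/0.92660 + 309.2 = 540.8953, v = 768.8·(-0.21474)/0.92660 + 246.7 = 68.5295
M3: Pc = R·M3+t = (+0.18880, -0.21779, +0.87850); u = 608.4·(+0.18880)/0.87850 + 309.2 = 439.9551, v = 768.8·(-0.21779)/0.87850 + 246.7 = 56.1031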